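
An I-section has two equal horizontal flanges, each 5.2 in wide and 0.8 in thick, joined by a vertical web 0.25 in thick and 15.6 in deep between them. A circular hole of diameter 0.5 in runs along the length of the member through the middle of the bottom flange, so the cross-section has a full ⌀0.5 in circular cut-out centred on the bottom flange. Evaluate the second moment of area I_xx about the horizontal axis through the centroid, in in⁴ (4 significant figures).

Decompose the section into non-overlapping parts with the origin at the bottom-left of its bounding rectangle.
Bottom flange: 5.2 × 0.8, A = 4.16 in², y = 0.4 in, Ī = 0.221867 in⁴.
Web: 0.25 × 15.6, A = 3.9 in², y = 8.6 in, Ī = 79.092 in⁴.
Top flange: 5.2 × 0.8, A = 4.16 in², y = 16.8 in, Ī = 0.221867 in⁴.
Hole (subtracted): ⌀0.5, A = 0.19635 in², y = 0.4 in, Ī = 0.00306796 in⁴.
Centroid: ȳ = ΣA·y / ΣA = 8.73391 in.
Transfer each piece to the horizontal axis through the centroid using Ī + A·d² with d = y − 8.73391:
  bottom flange: d = -8.33391 in → contributes +289.151 in⁴
  web: d = -0.133908 in → contributes +79.1619 in⁴
  top flange: d = 8.06609 in → contributes +270.879 in⁴
  hole: d = -8.33391 in → contributes −13.6403 in⁴
Total I = 625.551 in⁴.

I_xx ≈ 625.6 in⁴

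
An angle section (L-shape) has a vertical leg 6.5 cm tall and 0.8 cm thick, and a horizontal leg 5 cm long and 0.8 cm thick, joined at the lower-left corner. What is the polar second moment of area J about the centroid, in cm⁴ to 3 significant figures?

Treat the section as a set of non-overlapping primitives; coordinates are from the bounding-box lower-left.
Vertical leg: 0.8 × 6.5, A = 5.2 cm², y = 3.25 cm, Ī = 18.308 cm⁴.
Horizontal leg (remainder): 4.2 × 0.8, A = 3.36 cm², y = 0.4 cm, Ī = 0.1792 cm⁴.
Centroid: ȳ = ΣA·y / ΣA = 2.1313 cm.
Transfer each piece to the centroidal x-axis using Ī + A·d² with d = y − 2.1313:
  vertical leg: d = 1.1187 cm → contributes +24.816 cm⁴
  horizontal leg (remainder): d = -1.7313 cm → contributes +10.251 cm⁴
Total I = 35.067 cm⁴.
For the y-axis: x̄ = 1.3813 cm.
Repeating about the centroidal y-axis gives I_y = 17.974 cm⁴.
Polar second moment: J = I_x + I_y = 53.04 cm⁴.

J ≈ 53.0 cm⁴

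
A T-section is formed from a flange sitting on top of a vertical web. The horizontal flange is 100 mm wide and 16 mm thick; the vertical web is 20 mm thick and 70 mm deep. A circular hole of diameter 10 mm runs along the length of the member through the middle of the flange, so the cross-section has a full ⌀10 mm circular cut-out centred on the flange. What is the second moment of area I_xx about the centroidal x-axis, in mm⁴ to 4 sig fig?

Treat the section as a set of non-overlapping primitives; coordinates are from the bounding-box lower-left.
Flange: 100 × 16, A = 1 600 mm², y = 78 mm, Ī = 34133.3 mm⁴.
Web: 20 × 70, A = 1 400 mm², y = 35 mm, Ī = 571 667 mm⁴.
Hole (subtracted): ⌀10, A = 78.5398 mm², y = 78 mm, Ī = 490.874 mm⁴.
Centroid: ȳ = ΣA·y / ΣA = 57.3939 mm.
Transfer each piece to the centroidal x-axis using Ī + A·d² with d = y − 57.3939:
  flange: d = 20.6061 mm → contributes +713 514 mm⁴
  web: d = -22.3939 mm → contributes +1 273 746 mm⁴
  hole: d = 20.6061 mm → contributes −33839.9 mm⁴
Total I = 1 953 420 mm⁴.

I_xx ≈ 1.953 × 10⁶ mm⁴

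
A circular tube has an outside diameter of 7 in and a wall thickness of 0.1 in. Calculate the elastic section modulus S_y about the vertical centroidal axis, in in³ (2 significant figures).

Treat the section as a set of non-overlapping primitives; coordinates are from the bounding-box lower-left.
Outer circle: ⌀7, A = 38.48 in², x = 3.5 in, Ī = 117.9 in⁴.
Bore (subtracted): ⌀6.8, A = 36.32 in², x = 3.5 in, Ī = 105 in⁴.
By symmetry the centroid is at mid-width, x̄ = 3.5 in.
All pieces are centred on the vertical centroidal axis, so I = ΣĪ (holes subtracted) = 12.9 in⁴.
Extreme fibre distance c = 3.5 in; S = I/c = 3.687 in³.

S_y ≈ 3.7 in³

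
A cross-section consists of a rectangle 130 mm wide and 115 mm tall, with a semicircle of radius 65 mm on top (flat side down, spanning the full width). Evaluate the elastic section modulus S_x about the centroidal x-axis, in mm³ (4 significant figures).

Split into non-overlapping primitives; take the origin at the lower-left of the bounding box.
Rectangular body: 130 × 115, A = 14 950 mm², y = 57.5 mm, Ī = 16 476 146 mm⁴.
Semicircular cap: semicircle r = 65, A = 6636.61 mm², y = 142.587 mm, Ī = 1 959 230 mm⁴.
Centroid: ȳ = ΣA·y / ΣA = 83.6592 mm.
Transfer each piece to the centroidal x-axis using Ī + A·d² with d = y − 83.6592:
  rectangular body: d = -26.1592 mm → contributes +26 706 490 mm⁴
  semicircular cap: d = 58.9277 mm → contributes +25 004 663 mm⁴
Total I = 51 711 153 mm⁴.
Extreme fibre distance c = 96.3408 mm; S = I/c = 536 752 mm³.

S_x ≈ 5.368 × 10⁵ mm³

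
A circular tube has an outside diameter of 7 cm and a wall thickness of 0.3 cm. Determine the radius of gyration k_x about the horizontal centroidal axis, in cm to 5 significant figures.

k_x ≈ 2.3712 cm

Break the section into simple shapes (no overlaps), measuring from the bottom-left corner of the bounding box.
Outer circle: ⌀7, A = 38.48451 cm², y = 3.5 cm, Ī = 117.8588 cm⁴.
Bore (subtracted): ⌀6.4, A = 32.16991 cm², y = 3.5 cm, Ī = 82.35497 cm⁴.
By symmetry the centroid is at mid-height, ȳ = 3.5 cm.
All pieces are centred on the horizontal centroidal axis, so I = ΣĪ (holes subtracted) = 35.50385 cm⁴.
Radius of gyration: k = √(I/A) = √(35.50385 / 6.314601) = 2.371181 cm.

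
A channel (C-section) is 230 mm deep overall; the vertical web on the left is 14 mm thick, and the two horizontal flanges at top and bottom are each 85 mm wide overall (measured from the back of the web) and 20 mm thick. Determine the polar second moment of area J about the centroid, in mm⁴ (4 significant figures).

J ≈ 4.957 × 10⁷ mm⁴

Treat the section as a set of non-overlapping primitives; coordinates are from the bounding-box lower-left.
Web: 14 × 230, A = 3 220 mm², y = 115 mm, Ī = 14 194 833 mm⁴.
Top flange (beyond web): 71 × 20, A = 1 420 mm², y = 220 mm, Ī = 47333.3 mm⁴.
Bottom flange (beyond web): 71 × 20, A = 1 420 mm², y = 10 mm, Ī = 47333.3 mm⁴.
By symmetry the centroid is at mid-height, ȳ = 115 mm.
Transfer each piece to the centroidal x-axis using Ī + A·d² with d = y − 115:
  web: d = 0 mm → contributes +14 194 833 mm⁴
  top flange (beyond web): d = 105 mm → contributes +15 702 833 mm⁴
  bottom flange (beyond web): d = -105 mm → contributes +15 702 833 mm⁴
Total I = 45 600 500 mm⁴.
For the y-axis: x̄ = 26.9175 mm.
Repeating about the centroidal y-axis gives I_y = 3 971 339 mm⁴.
Polar second moment: J = I_x + I_y = 49 571 839 mm⁴.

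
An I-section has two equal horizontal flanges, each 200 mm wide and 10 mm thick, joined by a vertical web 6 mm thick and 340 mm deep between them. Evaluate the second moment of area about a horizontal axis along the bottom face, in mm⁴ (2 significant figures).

I_base ≈ 3.4 × 10⁸ mm⁴

Break the section into simple shapes (no overlaps), measuring from the bottom-left corner of the bounding box.
Bottom flange: 200 × 10, A = 2 000 mm², y = 5 mm, Ī = 16 667 mm⁴.
Web: 6 × 340, A = 2 040 mm², y = 180 mm, Ī = 19 652 000 mm⁴.
Top flange: 200 × 10, A = 2 000 mm², y = 355 mm, Ī = 16 667 mm⁴.
Transfer each piece to the bottom edge using Ī + A·d² with d = y − 0:
  bottom flange: d = 5 mm → contributes +66 667 mm⁴
  web: d = 180 mm → contributes +85 748 000 mm⁴
  top flange: d = 355 mm → contributes +252 066 667 mm⁴
Total I = 337 881 333 mm⁴.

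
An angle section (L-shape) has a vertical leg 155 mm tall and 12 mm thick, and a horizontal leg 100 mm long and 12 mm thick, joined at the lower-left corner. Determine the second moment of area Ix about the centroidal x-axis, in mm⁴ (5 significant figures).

Ix ≈ 7.1801 × 10⁶ mm⁴

Decompose the section into non-overlapping parts with the origin at the bottom-left of its bounding rectangle.
Vertical leg: 12 × 155, A = 1 860 mm², y = 77.5 mm, Ī = 3 723 875 mm⁴.
Horizontal leg (remainder): 88 × 12, A = 1 056 mm², y = 6 mm, Ī = 12 672 mm⁴.
Centroid: ȳ = ΣA·y / ΣA = 51.607 mm.
Transfer each piece to the centroidal x-axis using Ī + A·d² with d = y − 51.607:
  vertical leg: d = 25.893 mm → contributes +4 970 908 mm⁴
  horizontal leg (remainder): d = -45.607 mm → contributes +2 209 150 mm⁴
Total I = 7 180 058 mm⁴.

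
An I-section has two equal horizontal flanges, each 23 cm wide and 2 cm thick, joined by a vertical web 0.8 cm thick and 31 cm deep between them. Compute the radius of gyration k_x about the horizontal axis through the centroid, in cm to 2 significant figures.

Break the section into simple shapes (no overlaps), measuring from the bottom-left corner of the bounding box.
Bottom flange: 23 × 2, A = 46 cm², y = 1 cm, Ī = 15.33 cm⁴.
Web: 0.8 × 31, A = 24.8 cm², y = 17.5 cm, Ī = 1 986 cm⁴.
Top flange: 23 × 2, A = 46 cm², y = 34 cm, Ī = 15.33 cm⁴.
By symmetry the centroid is at mid-height, ȳ = 17.5 cm.
Transfer each piece to the horizontal axis through the centroid using Ī + A·d² with d = y − 17.5:
  bottom flange: d = -16.5 cm → contributes +12 539 cm⁴
  web: d = 0 cm → contributes +1 986 cm⁴
  top flange: d = 16.5 cm → contributes +12 539 cm⁴
Total I = 27 064 cm⁴.
Radius of gyration: k = √(I/A) = √(27 064 / 116.8) = 15.22 cm.

k_x ≈ 15 cm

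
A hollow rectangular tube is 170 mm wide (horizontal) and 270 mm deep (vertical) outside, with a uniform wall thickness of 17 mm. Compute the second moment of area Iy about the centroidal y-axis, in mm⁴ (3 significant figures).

Iy ≈ 6.11 × 10⁷ mm⁴

Decompose the section into non-overlapping parts with the origin at the bottom-left of its bounding rectangle.
Outer rectangle: 170 × 270, A = 45 900 mm², x = 85 mm, Ī = 110 542 500 mm⁴.
Inner void (subtracted): 136 × 236, A = 32 096 mm², x = 85 mm, Ī = 49 470 635 mm⁴.
By symmetry the centroid is at mid-width, x̄ = 85 mm.
All pieces are centred on the centroidal y-axis, so I = ΣĪ (holes subtracted) = 61 071 865 mm⁴.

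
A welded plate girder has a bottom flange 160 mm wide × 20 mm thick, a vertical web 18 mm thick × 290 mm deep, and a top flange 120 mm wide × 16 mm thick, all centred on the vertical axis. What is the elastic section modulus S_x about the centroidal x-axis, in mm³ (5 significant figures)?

Treat the section as a set of non-overlapping primitives; coordinates are from the bounding-box lower-left.
Bottom plate: 160 × 20, A = 3 200 mm², y = 10 mm, Ī = 106666.7 mm⁴.
Web plate: 18 × 290, A = 5 220 mm², y = 165 mm, Ī = 36 583 500 mm⁴.
Top plate: 120 × 16, A = 1 920 mm², y = 318 mm, Ī = 40 960 mm⁴.
Centroid: ȳ = ΣA·y / ΣA = 145.441 mm.
Transfer each piece to the centroidal x-axis using Ī + A·d² with d = y − 145.441:
  bottom plate: d = -135.441 mm → contributes +58 808 318 mm⁴
  web plate: d = 19.55899 mm → contributes +38 580 433 mm⁴
  top plate: d = 172.559 mm → contributes +57 212 044 mm⁴
Total I = 154 600 796 mm⁴.
Extreme fibre distance c = 180.559 mm; S = I/c = 856234.3 mm³.

S_x ≈ 8.5623 × 10⁵ mm³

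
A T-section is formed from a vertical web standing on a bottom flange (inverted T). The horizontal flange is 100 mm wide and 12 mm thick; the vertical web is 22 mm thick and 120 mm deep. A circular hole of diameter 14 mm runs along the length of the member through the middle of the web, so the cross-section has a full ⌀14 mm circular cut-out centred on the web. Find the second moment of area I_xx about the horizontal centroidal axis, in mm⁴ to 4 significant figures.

Decompose the section into non-overlapping parts with the origin at the bottom-left of its bounding rectangle.
Flange: 100 × 12, A = 1 200 mm², y = 6 mm, Ī = 14 400 mm⁴.
Web: 22 × 120, A = 2 640 mm², y = 72 mm, Ī = 3 168 000 mm⁴.
Hole (subtracted): ⌀14, A = 153.938 mm², y = 72 mm, Ī = 1885.74 mm⁴.
Centroid: ȳ = ΣA·y / ΣA = 50.5137 mm.
Transfer each piece to the horizontal centroidal axis using Ī + A·d² with d = y − 50.5137:
  flange: d = -44.5137 mm → contributes +2 392 159 mm⁴
  web: d = 21.4863 mm → contributes +4 386 790 mm⁴
  hole: d = 21.4863 mm → contributes −72953.2 mm⁴
Total I = 6 705 996 mm⁴.

I_xx ≈ 6.706 × 10⁶ mm⁴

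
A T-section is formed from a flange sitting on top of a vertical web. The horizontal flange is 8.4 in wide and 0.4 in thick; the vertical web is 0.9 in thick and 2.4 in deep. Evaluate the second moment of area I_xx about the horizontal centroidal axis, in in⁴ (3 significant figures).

I_xx ≈ 3.66 in⁴

Break the section into simple shapes (no overlaps), measuring from the bottom-left corner of the bounding box.
Flange: 8.4 × 0.4, A = 3.36 in², y = 2.6 in, Ī = 0.0448 in⁴.
Web: 0.9 × 2.4, A = 2.16 in², y = 1.2 in, Ī = 1.0368 in⁴.
Centroid: ȳ = ΣA·y / ΣA = 2.0522 in.
Transfer each piece to the horizontal centroidal axis using Ī + A·d² with d = y − 2.0522:
  flange: d = 0.54783 in → contributes +1.0532 in⁴
  web: d = -0.85217 in → contributes +2.6054 in⁴
Total I = 3.6586 in⁴.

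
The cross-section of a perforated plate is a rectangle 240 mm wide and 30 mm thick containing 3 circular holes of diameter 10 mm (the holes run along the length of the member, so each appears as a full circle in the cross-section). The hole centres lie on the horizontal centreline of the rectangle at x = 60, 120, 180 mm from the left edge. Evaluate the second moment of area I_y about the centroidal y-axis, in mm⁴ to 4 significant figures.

I_y ≈ 3.399 × 10⁷ mm⁴

Decompose the section into non-overlapping parts with the origin at the bottom-left of its bounding rectangle.
Plate: 240 × 30, A = 7 200 mm², x = 120 mm, Ī = 34 560 000 mm⁴.
Hole 1 (subtracted): ⌀10, A = 78.5398 mm², x = 60 mm, Ī = 490.874 mm⁴.
Hole 2 (subtracted): ⌀10, A = 78.5398 mm², x = 120 mm, Ī = 490.874 mm⁴.
Hole 3 (subtracted): ⌀10, A = 78.5398 mm², x = 180 mm, Ī = 490.874 mm⁴.
By symmetry the centroid is at mid-width, x̄ = 120 mm.
Transfer each piece to the centroidal y-axis using Ī + A·d² with d = x − 120:
  plate: d = 0 mm → contributes +34 560 000 mm⁴
  hole 1: d = -60 mm → contributes −283 234 mm⁴
  hole 2: d = 0 mm → contributes −490.874 mm⁴
  hole 3: d = 60 mm → contributes −283 234 mm⁴
Total I = 33 993 041 mm⁴.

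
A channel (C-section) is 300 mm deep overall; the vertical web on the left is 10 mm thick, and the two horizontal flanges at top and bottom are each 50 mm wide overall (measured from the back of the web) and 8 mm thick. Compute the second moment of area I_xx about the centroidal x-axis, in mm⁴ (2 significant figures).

I_xx ≈ 3.6 × 10⁷ mm⁴

Decompose the section into non-overlapping parts with the origin at the bottom-left of its bounding rectangle.
Web: 10 × 300, A = 3 000 mm², y = 150 mm, Ī = 22 500 000 mm⁴.
Top flange (beyond web): 40 × 8, A = 320 mm², y = 296 mm, Ī = 1 707 mm⁴.
Bottom flange (beyond web): 40 × 8, A = 320 mm², y = 4 mm, Ī = 1 707 mm⁴.
By symmetry the centroid is at mid-height, ȳ = 150 mm.
Transfer each piece to the centroidal x-axis using Ī + A·d² with d = y − 150:
  web: d = 0 mm → contributes +22 500 000 mm⁴
  top flange (beyond web): d = 146 mm → contributes +6 822 827 mm⁴
  bottom flange (beyond web): d = -146 mm → contributes +6 822 827 mm⁴
Total I = 36 145 653 mm⁴.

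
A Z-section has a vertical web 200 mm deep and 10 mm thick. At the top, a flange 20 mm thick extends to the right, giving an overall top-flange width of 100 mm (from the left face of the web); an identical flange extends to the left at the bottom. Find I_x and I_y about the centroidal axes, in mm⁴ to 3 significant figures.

Decompose the section into non-overlapping parts with the origin at the bottom-left of its bounding rectangle.
Web: 10 × 200, A = 2 000 mm², y = 100 mm, Ī = 6 666 667 mm⁴.
Top flange (beyond web): 90 × 20, A = 1 800 mm², y = 190 mm, Ī = 60 000 mm⁴.
Bottom flange (beyond web): 90 × 20, A = 1 800 mm², y = 10 mm, Ī = 60 000 mm⁴.
Centroid: ȳ = ΣA·y / ΣA = 100 mm.
Transfer each piece to the centroidal x-axis using Ī + A·d² with d = y − 100:
  web: d = 0 mm → contributes +6 666 667 mm⁴
  top flange (beyond web): d = 90 mm → contributes +14 640 000 mm⁴
  bottom flange (beyond web): d = -90 mm → contributes +14 640 000 mm⁴
Total I = 35 946 667 mm⁴.
For the y-axis: x̄ = 95 mm.
Repeating about the centroidal y-axis gives I_y = 11 446 667 mm⁴.

I_x ≈ 3.59 × 10⁷ mm⁴, I_y ≈ 1.14 × 10⁷ mm⁴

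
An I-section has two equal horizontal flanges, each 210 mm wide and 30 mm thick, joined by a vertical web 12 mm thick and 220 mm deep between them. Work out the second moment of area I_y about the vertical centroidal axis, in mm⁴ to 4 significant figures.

I_y ≈ 4.634 × 10⁷ mm⁴

Split into non-overlapping primitives; take the origin at the lower-left of the bounding box.
Bottom flange: 210 × 30, A = 6 300 mm², x = 105 mm, Ī = 23 152 500 mm⁴.
Web: 12 × 220, A = 2 640 mm², x = 105 mm, Ī = 31 680 mm⁴.
Top flange: 210 × 30, A = 6 300 mm², x = 105 mm, Ī = 23 152 500 mm⁴.
By symmetry the centroid is at mid-width, x̄ = 105 mm.
All pieces are centred on the vertical centroidal axis, so I = ΣĪ = 46 336 680 mm⁴.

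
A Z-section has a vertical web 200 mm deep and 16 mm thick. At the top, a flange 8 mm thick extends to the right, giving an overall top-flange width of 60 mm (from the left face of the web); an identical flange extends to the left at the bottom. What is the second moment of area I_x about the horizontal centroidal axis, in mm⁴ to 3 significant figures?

I_x ≈ 1.72 × 10⁷ mm⁴

Treat the section as a set of non-overlapping primitives; coordinates are from the bounding-box lower-left.
Web: 16 × 200, A = 3 200 mm², y = 100 mm, Ī = 10 666 667 mm⁴.
Top flange (beyond web): 44 × 8, A = 352 mm², y = 196 mm, Ī = 1877.3 mm⁴.
Bottom flange (beyond web): 44 × 8, A = 352 mm², y = 4 mm, Ī = 1877.3 mm⁴.
Centroid: ȳ = ΣA·y / ΣA = 100 mm.
Transfer each piece to the horizontal centroidal axis using Ī + A·d² with d = y − 100:
  web: d = 0 mm → contributes +10 666 667 mm⁴
  top flange (beyond web): d = 96 mm → contributes +3 245 909 mm⁴
  bottom flange (beyond web): d = -96 mm → contributes +3 245 909 mm⁴
Total I = 17 158 485 mm⁴.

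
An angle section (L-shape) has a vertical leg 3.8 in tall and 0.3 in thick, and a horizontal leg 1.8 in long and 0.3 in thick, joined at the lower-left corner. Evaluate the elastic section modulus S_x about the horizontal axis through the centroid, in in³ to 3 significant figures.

S_x ≈ 0.987 in³

Decompose the section into non-overlapping parts with the origin at the bottom-left of its bounding rectangle.
Vertical leg: 0.3 × 3.8, A = 1.14 in², y = 1.9 in, Ī = 1.3718 in⁴.
Horizontal leg (remainder): 1.5 × 0.3, A = 0.45 in², y = 0.15 in, Ī = 0.003375 in⁴.
Centroid: ȳ = ΣA·y / ΣA = 1.4047 in.
Transfer each piece to the horizontal axis through the centroid using Ī + A·d² with d = y − 1.4047:
  vertical leg: d = 0.49528 in → contributes +1.6514 in⁴
  horizontal leg (remainder): d = -1.2547 in → contributes +0.71182 in⁴
Total I = 2.3633 in⁴.
Extreme fibre distance c = 2.3953 in; S = I/c = 0.98663 in³.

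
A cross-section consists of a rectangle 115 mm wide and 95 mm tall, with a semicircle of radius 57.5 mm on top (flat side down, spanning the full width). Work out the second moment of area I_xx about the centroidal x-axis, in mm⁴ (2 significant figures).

I_xx ≈ 2.8 × 10⁷ mm⁴

Treat the section as a set of non-overlapping primitives; coordinates are from the bounding-box lower-left.
Rectangular body: 115 × 95, A = 10 925 mm², y = 47.5 mm, Ī = 8 216 510 mm⁴.
Semicircular cap: semicircle r = 57.5, A = 5 193 mm², y = 119.4 mm, Ī = 1 199 785 mm⁴.
Centroid: ȳ = ΣA·y / ΣA = 70.67 mm.
Transfer each piece to the centroidal x-axis using Ī + A·d² with d = y − 70.67:
  rectangular body: d = -23.17 mm → contributes +14 080 450 mm⁴
  semicircular cap: d = 48.74 mm → contributes +13 535 245 mm⁴
Total I = 27 615 694 mm⁴.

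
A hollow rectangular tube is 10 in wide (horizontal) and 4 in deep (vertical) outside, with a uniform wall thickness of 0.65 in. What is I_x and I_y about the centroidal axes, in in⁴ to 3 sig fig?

I_x ≈ 39.1 in⁴, I_y ≈ 185 in⁴

Break the section into simple shapes (no overlaps), measuring from the bottom-left corner of the bounding box.
Outer rectangle: 10 × 4, A = 40 in², y = 2 in, Ī = 53.333 in⁴.
Inner void (subtracted): 8.7 × 2.7, A = 23.49 in², y = 2 in, Ī = 14.27 in⁴.
By symmetry the centroid is at mid-height, ȳ = 2 in.
All pieces are centred on the centroidal x-axis, so I = ΣĪ (holes subtracted) = 39.063 in⁴.
Repeating about the centroidal y-axis gives I_y = 185.17 in⁴.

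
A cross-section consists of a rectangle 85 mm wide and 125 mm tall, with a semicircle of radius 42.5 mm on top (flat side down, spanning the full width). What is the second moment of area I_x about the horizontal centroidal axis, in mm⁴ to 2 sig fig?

I_x ≈ 2.9 × 10⁷ mm⁴

Decompose the section into non-overlapping parts with the origin at the bottom-left of its bounding rectangle.
Rectangular body: 85 × 125, A = 10 625 mm², y = 62.5 mm, Ī = 13 834 635 mm⁴.
Semicircular cap: semicircle r = 42.5, A = 2 837 mm², y = 143 mm, Ī = 358 086 mm⁴.
Centroid: ȳ = ΣA·y / ΣA = 79.47 mm.
Transfer each piece to the horizontal centroidal axis using Ī + A·d² with d = y − 79.47:
  rectangular body: d = -16.97 mm → contributes +16 895 795 mm⁴
  semicircular cap: d = 63.56 mm → contributes +11 821 585 mm⁴
Total I = 28 717 380 mm⁴.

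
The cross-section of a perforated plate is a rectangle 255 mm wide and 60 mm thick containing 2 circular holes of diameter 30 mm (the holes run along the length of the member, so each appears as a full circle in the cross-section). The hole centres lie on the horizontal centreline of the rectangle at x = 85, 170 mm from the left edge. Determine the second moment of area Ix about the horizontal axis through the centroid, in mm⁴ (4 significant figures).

Ix ≈ 4.510 × 10⁶ mm⁴

Break the section into simple shapes (no overlaps), measuring from the bottom-left corner of the bounding box.
Plate: 255 × 60, A = 15 300 mm², y = 30 mm, Ī = 4 590 000 mm⁴.
Hole 1 (subtracted): ⌀30, A = 706.858 mm², y = 30 mm, Ī = 39760.8 mm⁴.
Hole 2 (subtracted): ⌀30, A = 706.858 mm², y = 30 mm, Ī = 39760.8 mm⁴.
By symmetry the centroid is at mid-height, ȳ = 30 mm.
All pieces are centred on the horizontal axis through the centroid, so I = ΣĪ (holes subtracted) = 4 510 478 mm⁴.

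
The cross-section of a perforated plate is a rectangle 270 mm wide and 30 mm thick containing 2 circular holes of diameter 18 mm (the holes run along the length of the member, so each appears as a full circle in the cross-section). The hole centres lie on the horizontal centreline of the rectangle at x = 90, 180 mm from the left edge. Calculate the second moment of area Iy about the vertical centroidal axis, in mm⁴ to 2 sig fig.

Decompose the section into non-overlapping parts with the origin at the bottom-left of its bounding rectangle.
Plate: 270 × 30, A = 8 100 mm², x = 135 mm, Ī = 49 207 500 mm⁴.
Hole 1 (subtracted): ⌀18, A = 254.5 mm², x = 90 mm, Ī = 5 153 mm⁴.
Hole 2 (subtracted): ⌀18, A = 254.5 mm², x = 180 mm, Ī = 5 153 mm⁴.
By symmetry the centroid is at mid-width, x̄ = 135 mm.
Transfer each piece to the vertical centroidal axis using Ī + A·d² with d = x − 135:
  plate: d = 0 mm → contributes +49 207 500 mm⁴
  hole 1: d = -45 mm → contributes −520 453 mm⁴
  hole 2: d = 45 mm → contributes −520 453 mm⁴
Total I = 48 166 595 mm⁴.

Iy ≈ 4.8 × 10⁷ mm⁴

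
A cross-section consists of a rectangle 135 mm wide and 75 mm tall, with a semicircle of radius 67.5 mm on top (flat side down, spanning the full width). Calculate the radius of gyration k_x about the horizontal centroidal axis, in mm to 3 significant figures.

k_x ≈ 38.3 mm

Break the section into simple shapes (no overlaps), measuring from the bottom-left corner of the bounding box.
Rectangular body: 135 × 75, A = 10 125 mm², y = 37.5 mm, Ī = 4 746 094 mm⁴.
Semicircular cap: semicircle r = 67.5, A = 7156.9 mm², y = 103.65 mm, Ī = 2 278 490 mm⁴.
Centroid: ȳ = ΣA·y / ΣA = 64.894 mm.
Transfer each piece to the horizontal centroidal axis using Ī + A·d² with d = y − 64.894:
  rectangular body: d = -27.394 mm → contributes +12 344 051 mm⁴
  semicircular cap: d = 38.754 mm → contributes +13 027 401 mm⁴
Total I = 25 371 452 mm⁴.
Radius of gyration: k = √(I/A) = √(25 371 452 / 17 282) = 38.316 mm.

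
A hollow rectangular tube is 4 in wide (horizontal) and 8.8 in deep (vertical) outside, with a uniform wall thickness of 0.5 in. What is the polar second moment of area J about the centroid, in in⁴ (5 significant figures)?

J ≈ 137.90 in⁴

Treat the section as a set of non-overlapping primitives; coordinates are from the bounding-box lower-left.
Outer rectangle: 4 × 8.8, A = 35.2 in², y = 4.4 in, Ī = 227.1573 in⁴.
Inner void (subtracted): 3 × 7.8, A = 23.4 in², y = 4.4 in, Ī = 118.638 in⁴.
By symmetry the centroid is at mid-height, ȳ = 4.4 in.
All pieces are centred on the centroidal x-axis, so I = ΣĪ (holes subtracted) = 108.5193 in⁴.
Repeating about the centroidal y-axis gives I_y = 29.38333 in⁴.
Polar second moment: J = I_x + I_y = 137.9027 in⁴.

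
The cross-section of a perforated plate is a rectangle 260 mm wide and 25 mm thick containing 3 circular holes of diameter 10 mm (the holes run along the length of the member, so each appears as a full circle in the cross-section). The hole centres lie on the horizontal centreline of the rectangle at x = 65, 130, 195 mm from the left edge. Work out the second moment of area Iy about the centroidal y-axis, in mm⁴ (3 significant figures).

Break the section into simple shapes (no overlaps), measuring from the bottom-left corner of the bounding box.
Plate: 260 × 25, A = 6 500 mm², x = 130 mm, Ī = 36 616 667 mm⁴.
Hole 1 (subtracted): ⌀10, A = 78.54 mm², x = 65 mm, Ī = 490.87 mm⁴.
Hole 2 (subtracted): ⌀10, A = 78.54 mm², x = 130 mm, Ī = 490.87 mm⁴.
Hole 3 (subtracted): ⌀10, A = 78.54 mm², x = 195 mm, Ī = 490.87 mm⁴.
By symmetry the centroid is at mid-width, x̄ = 130 mm.
Transfer each piece to the centroidal y-axis using Ī + A·d² with d = x − 130:
  plate: d = 0 mm → contributes +36 616 667 mm⁴
  hole 1: d = -65 mm → contributes −332 322 mm⁴
  hole 2: d = 0 mm → contributes −490.87 mm⁴
  hole 3: d = 65 mm → contributes −332 322 mm⁴
Total I = 35 951 533 mm⁴.

Iy ≈ 3.60 × 10⁷ mm⁴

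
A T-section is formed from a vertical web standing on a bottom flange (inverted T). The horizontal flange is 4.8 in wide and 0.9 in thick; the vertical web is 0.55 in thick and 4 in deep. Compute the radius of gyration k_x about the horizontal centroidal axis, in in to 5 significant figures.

Split into non-overlapping primitives; take the origin at the lower-left of the bounding box.
Flange: 4.8 × 0.9, A = 4.32 in², y = 0.45 in, Ī = 0.2916 in⁴.
Web: 0.55 × 4, A = 2.2 in², y = 2.9 in, Ī = 2.933333 in⁴.
Centroid: ȳ = ΣA·y / ΣA = 1.276687 in.
Transfer each piece to the horizontal centroidal axis using Ī + A·d² with d = y − 1.276687:
  flange: d = -0.8266871 in → contributes +3.243938 in⁴
  web: d = 1.623313 in → contributes +8.730652 in⁴
Total I = 11.97459 in⁴.
Radius of gyration: k = √(I/A) = √(11.97459 / 6.52) = 1.35521 in.

k_x ≈ 1.3552 in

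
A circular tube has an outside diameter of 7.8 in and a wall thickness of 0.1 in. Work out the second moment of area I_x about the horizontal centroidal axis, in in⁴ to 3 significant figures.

I_x ≈ 17.9 in⁴

Break the section into simple shapes (no overlaps), measuring from the bottom-left corner of the bounding box.
Outer circle: ⌀7.8, A = 47.784 in², y = 3.9 in, Ī = 181.7 in⁴.
Bore (subtracted): ⌀7.6, A = 45.365 in², y = 3.9 in, Ī = 163.77 in⁴.
By symmetry the centroid is at mid-height, ȳ = 3.9 in.
All pieces are centred on the horizontal centroidal axis, so I = ΣĪ (holes subtracted) = 17.931 in⁴.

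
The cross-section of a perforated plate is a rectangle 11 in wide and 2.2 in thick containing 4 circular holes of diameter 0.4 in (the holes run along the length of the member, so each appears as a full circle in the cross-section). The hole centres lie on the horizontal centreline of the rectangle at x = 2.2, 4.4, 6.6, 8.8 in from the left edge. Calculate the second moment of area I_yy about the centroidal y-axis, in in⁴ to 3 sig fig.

Split into non-overlapping primitives; take the origin at the lower-left of the bounding box.
Plate: 11 × 2.2, A = 24.2 in², x = 5.5 in, Ī = 244.02 in⁴.
Hole 1 (subtracted): ⌀0.4, A = 0.12566 in², x = 2.2 in, Ī = 0.0012566 in⁴.
Hole 2 (subtracted): ⌀0.4, A = 0.12566 in², x = 4.4 in, Ī = 0.0012566 in⁴.
Hole 3 (subtracted): ⌀0.4, A = 0.12566 in², x = 6.6 in, Ī = 0.0012566 in⁴.
Hole 4 (subtracted): ⌀0.4, A = 0.12566 in², x = 8.8 in, Ī = 0.0012566 in⁴.
By symmetry the centroid is at mid-width, x̄ = 5.5 in.
Transfer each piece to the centroidal y-axis using Ī + A·d² with d = x − 5.5:
  plate: d = 0 in → contributes +244.02 in⁴
  hole 1: d = -3.3 in → contributes −1.3697 in⁴
  hole 2: d = -1.1 in → contributes −0.15331 in⁴
  hole 3: d = 1.1 in → contributes −0.15331 in⁴
  hole 4: d = 3.3 in → contributes −1.3697 in⁴
Total I = 240.97 in⁴.

I_yy ≈ 241 in⁴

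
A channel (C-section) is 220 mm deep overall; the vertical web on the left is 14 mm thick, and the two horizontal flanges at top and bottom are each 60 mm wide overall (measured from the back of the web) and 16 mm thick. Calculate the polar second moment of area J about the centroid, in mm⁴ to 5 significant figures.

J ≈ 2.8975 × 10⁷ mm⁴

Treat the section as a set of non-overlapping primitives; coordinates are from the bounding-box lower-left.
Web: 14 × 220, A = 3 080 mm², y = 110 mm, Ī = 12 422 667 mm⁴.
Top flange (beyond web): 46 × 16, A = 736 mm², y = 212 mm, Ī = 15701.33 mm⁴.
Bottom flange (beyond web): 46 × 16, A = 736 mm², y = 8 mm, Ī = 15701.33 mm⁴.
By symmetry the centroid is at mid-height, ȳ = 110 mm.
Transfer each piece to the centroidal x-axis using Ī + A·d² with d = y − 110:
  web: d = 0 mm → contributes +12 422 667 mm⁴
  top flange (beyond web): d = 102 mm → contributes +7 673 045 mm⁴
  bottom flange (beyond web): d = -102 mm → contributes +7 673 045 mm⁴
Total I = 27 768 757 mm⁴.
For the y-axis: x̄ = 16.70123 mm.
Repeating about the centroidal y-axis gives I_y = 1 206 263 mm⁴.
Polar second moment: J = I_x + I_y = 28 975 020 mm⁴.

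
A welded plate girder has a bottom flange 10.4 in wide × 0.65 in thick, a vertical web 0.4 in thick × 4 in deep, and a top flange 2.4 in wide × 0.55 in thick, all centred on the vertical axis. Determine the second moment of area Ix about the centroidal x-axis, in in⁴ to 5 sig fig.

Ix ≈ 29.080 in⁴

Split into non-overlapping primitives; take the origin at the lower-left of the bounding box.
Bottom plate: 10.4 × 0.65, A = 6.76 in², y = 0.325 in, Ī = 0.2380083 in⁴.
Web plate: 0.4 × 4, A = 1.6 in², y = 2.65 in, Ī = 2.133333 in⁴.
Top plate: 2.4 × 0.55, A = 1.32 in², y = 4.925 in, Ī = 0.033275 in⁴.
Centroid: ȳ = ΣA·y / ΣA = 1.33657 in.
Transfer each piece to the centroidal x-axis using Ī + A·d² with d = y − 1.33657:
  bottom plate: d = -1.01157 in → contributes +7.155343 in⁴
  web plate: d = 1.31343 in → contributes +4.89349 in⁴
  top plate: d = 3.58843 in → contributes +17.03069 in⁴
Total I = 29.07952 in⁴.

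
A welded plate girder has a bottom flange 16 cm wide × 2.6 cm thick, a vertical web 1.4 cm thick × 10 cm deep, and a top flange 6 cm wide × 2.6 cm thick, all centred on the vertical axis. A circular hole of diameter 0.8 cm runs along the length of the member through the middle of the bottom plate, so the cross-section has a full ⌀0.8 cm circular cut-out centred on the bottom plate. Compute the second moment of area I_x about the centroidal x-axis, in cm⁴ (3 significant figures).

I_x ≈ 2030 cm⁴

Split into non-overlapping primitives; take the origin at the lower-left of the bounding box.
Bottom plate: 16 × 2.6, A = 41.6 cm², y = 1.3 cm, Ī = 23.435 cm⁴.
Web plate: 1.4 × 10, A = 14 cm², y = 7.6 cm, Ī = 116.67 cm⁴.
Top plate: 6 × 2.6, A = 15.6 cm², y = 13.9 cm, Ī = 8.788 cm⁴.
Hole (subtracted): ⌀0.8, A = 0.50265 cm², y = 1.3 cm, Ī = 0.020106 cm⁴.
Centroid: ȳ = ΣA·y / ΣA = 5.3279 cm.
Transfer each piece to the centroidal x-axis using Ī + A·d² with d = y − 5.3279:
  bottom plate: d = -4.0279 cm → contributes +698.34 cm⁴
  web plate: d = 2.2721 cm → contributes +188.94 cm⁴
  top plate: d = 8.5721 cm → contributes +1155.1 cm⁴
  hole: d = -4.0279 cm → contributes −8.1751 cm⁴
Total I = 2034.2 cm⁴.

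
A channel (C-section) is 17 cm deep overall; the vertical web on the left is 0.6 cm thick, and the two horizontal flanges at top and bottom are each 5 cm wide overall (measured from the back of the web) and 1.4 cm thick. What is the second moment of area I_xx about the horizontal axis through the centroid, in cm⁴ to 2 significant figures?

I_xx ≈ 1000 cm⁴

Decompose the section into non-overlapping parts with the origin at the bottom-left of its bounding rectangle.
Web: 0.6 × 17, A = 10.2 cm², y = 8.5 cm, Ī = 245.7 cm⁴.
Top flange (beyond web): 4.4 × 1.4, A = 6.16 cm², y = 16.3 cm, Ī = 1.006 cm⁴.
Bottom flange (beyond web): 4.4 × 1.4, A = 6.16 cm², y = 0.7 cm, Ī = 1.006 cm⁴.
By symmetry the centroid is at mid-height, ȳ = 8.5 cm.
Transfer each piece to the horizontal axis through the centroid using Ī + A·d² with d = y − 8.5:
  web: d = 0 cm → contributes +245.7 cm⁴
  top flange (beyond web): d = 7.8 cm → contributes +375.8 cm⁴
  bottom flange (beyond web): d = -7.8 cm → contributes +375.8 cm⁴
Total I = 997.2 cm⁴.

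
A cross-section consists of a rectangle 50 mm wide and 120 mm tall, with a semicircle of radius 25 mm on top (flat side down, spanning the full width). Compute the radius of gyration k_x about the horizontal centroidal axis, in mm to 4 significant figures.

Break the section into simple shapes (no overlaps), measuring from the bottom-left corner of the bounding box.
Rectangular body: 50 × 120, A = 6 000 mm², y = 60 mm, Ī = 7 200 000 mm⁴.
Semicircular cap: semicircle r = 25, A = 981.748 mm², y = 130.61 mm, Ī = 42873.8 mm⁴.
Centroid: ȳ = ΣA·y / ΣA = 69.929 mm.
Transfer each piece to the horizontal centroidal axis using Ī + A·d² with d = y − 69.929:
  rectangular body: d = -9.92897 mm → contributes +7 791 506 mm⁴
  semicircular cap: d = 60.6814 mm → contributes +3 657 893 mm⁴
Total I = 11 449 399 mm⁴.
Radius of gyration: k = √(I/A) = √(11 449 399 / 6981.75) = 40.4957 mm.

k_x ≈ 40.50 mm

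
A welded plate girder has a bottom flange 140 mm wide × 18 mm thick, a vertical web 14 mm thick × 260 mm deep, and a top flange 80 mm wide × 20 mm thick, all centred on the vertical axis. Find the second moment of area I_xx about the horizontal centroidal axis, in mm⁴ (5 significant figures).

Treat the section as a set of non-overlapping primitives; coordinates are from the bounding-box lower-left.
Bottom plate: 140 × 18, A = 2 520 mm², y = 9 mm, Ī = 68 040 mm⁴.
Web plate: 14 × 260, A = 3 640 mm², y = 148 mm, Ī = 20 505 333 mm⁴.
Top plate: 80 × 20, A = 1 600 mm², y = 288 mm, Ī = 53333.33 mm⁴.
Centroid: ȳ = ΣA·y / ΣA = 131.7268 mm.
Transfer each piece to the horizontal centroidal axis using Ī + A·d² with d = y − 131.7268:
  bottom plate: d = -122.7268 mm → contributes +38 023 948 mm⁴
  web plate: d = 16.2732 mm → contributes +21 469 267 mm⁴
  top plate: d = 156.2732 mm → contributes +39 127 432 mm⁴
Total I = 98 620 647 mm⁴.

I_xx ≈ 9.8621 × 10⁷ mm⁴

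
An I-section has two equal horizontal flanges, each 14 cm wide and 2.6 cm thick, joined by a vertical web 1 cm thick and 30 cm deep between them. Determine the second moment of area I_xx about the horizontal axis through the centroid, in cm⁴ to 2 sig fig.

Break the section into simple shapes (no overlaps), measuring from the bottom-left corner of the bounding box.
Bottom flange: 14 × 2.6, A = 36.4 cm², y = 1.3 cm, Ī = 20.51 cm⁴.
Web: 1 × 30, A = 30 cm², y = 17.6 cm, Ī = 2 250 cm⁴.
Top flange: 14 × 2.6, A = 36.4 cm², y = 33.9 cm, Ī = 20.51 cm⁴.
By symmetry the centroid is at mid-height, ȳ = 17.6 cm.
Transfer each piece to the horizontal axis through the centroid using Ī + A·d² with d = y − 17.6:
  bottom flange: d = -16.3 cm → contributes +9 692 cm⁴
  web: d = 0 cm → contributes +2 250 cm⁴
  top flange: d = 16.3 cm → contributes +9 692 cm⁴
Total I = 21 633 cm⁴.

I_xx ≈ 2.2 × 10⁴ cm⁴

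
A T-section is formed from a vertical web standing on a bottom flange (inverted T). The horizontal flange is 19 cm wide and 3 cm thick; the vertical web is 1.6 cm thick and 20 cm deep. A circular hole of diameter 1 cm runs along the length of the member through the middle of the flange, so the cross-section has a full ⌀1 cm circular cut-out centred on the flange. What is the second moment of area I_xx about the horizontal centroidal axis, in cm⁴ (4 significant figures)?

Break the section into simple shapes (no overlaps), measuring from the bottom-left corner of the bounding box.
Flange: 19 × 3, A = 57 cm², y = 1.5 cm, Ī = 42.75 cm⁴.
Web: 1.6 × 20, A = 32 cm², y = 13 cm, Ī = 1066.67 cm⁴.
Hole (subtracted): ⌀1, A = 0.785398 cm², y = 1.5 cm, Ī = 0.0490874 cm⁴.
Centroid: ȳ = ΣA·y / ΣA = 5.67164 cm.
Transfer each piece to the horizontal centroidal axis using Ī + A·d² with d = y − 5.67164:
  flange: d = -4.17164 cm → contributes +1034.7 cm⁴
  web: d = 7.32836 cm → contributes +2785.22 cm⁴
  hole: d = -4.17164 cm → contributes −13.7171 cm⁴
Total I = 3806.2 cm⁴.

I_xx ≈ 3806 cm⁴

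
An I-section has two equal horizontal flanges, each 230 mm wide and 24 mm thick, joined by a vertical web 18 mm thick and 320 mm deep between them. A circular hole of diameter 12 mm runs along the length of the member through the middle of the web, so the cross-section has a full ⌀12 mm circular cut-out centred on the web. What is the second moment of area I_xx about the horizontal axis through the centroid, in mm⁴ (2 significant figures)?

I_xx ≈ 3.8 × 10⁸ mm⁴

Treat the section as a set of non-overlapping primitives; coordinates are from the bounding-box lower-left.
Bottom flange: 230 × 24, A = 5 520 mm², y = 12 mm, Ī = 264 960 mm⁴.
Web: 18 × 320, A = 5 760 mm², y = 184 mm, Ī = 49 152 000 mm⁴.
Top flange: 230 × 24, A = 5 520 mm², y = 356 mm, Ī = 264 960 mm⁴.
Hole (subtracted): ⌀12, A = 113.1 mm², y = 184 mm, Ī = 1 018 mm⁴.
By symmetry the centroid is at mid-height, ȳ = 184 mm.
Transfer each piece to the horizontal axis through the centroid using Ī + A·d² with d = y − 184:
  bottom flange: d = -172 mm → contributes +163 568 640 mm⁴
  web: d = 0 mm → contributes +49 152 000 mm⁴
  top flange: d = 172 mm → contributes +163 568 640 mm⁴
  hole: d = 0 mm → contributes −1 018 mm⁴
Total I = 376 288 262 mm⁴.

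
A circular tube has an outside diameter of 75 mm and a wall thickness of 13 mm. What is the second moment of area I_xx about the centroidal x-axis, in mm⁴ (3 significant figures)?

Split into non-overlapping primitives; take the origin at the lower-left of the bounding box.
Outer circle: ⌀75, A = 4417.9 mm², y = 37.5 mm, Ī = 1 553 156 mm⁴.
Bore (subtracted): ⌀49, A = 1885.7 mm², y = 37.5 mm, Ī = 282 979 mm⁴.
By symmetry the centroid is at mid-height, ȳ = 37.5 mm.
All pieces are centred on the centroidal x-axis, so I = ΣĪ (holes subtracted) = 1 270 177 mm⁴.

I_xx ≈ 1.27 × 10⁶ mm⁴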